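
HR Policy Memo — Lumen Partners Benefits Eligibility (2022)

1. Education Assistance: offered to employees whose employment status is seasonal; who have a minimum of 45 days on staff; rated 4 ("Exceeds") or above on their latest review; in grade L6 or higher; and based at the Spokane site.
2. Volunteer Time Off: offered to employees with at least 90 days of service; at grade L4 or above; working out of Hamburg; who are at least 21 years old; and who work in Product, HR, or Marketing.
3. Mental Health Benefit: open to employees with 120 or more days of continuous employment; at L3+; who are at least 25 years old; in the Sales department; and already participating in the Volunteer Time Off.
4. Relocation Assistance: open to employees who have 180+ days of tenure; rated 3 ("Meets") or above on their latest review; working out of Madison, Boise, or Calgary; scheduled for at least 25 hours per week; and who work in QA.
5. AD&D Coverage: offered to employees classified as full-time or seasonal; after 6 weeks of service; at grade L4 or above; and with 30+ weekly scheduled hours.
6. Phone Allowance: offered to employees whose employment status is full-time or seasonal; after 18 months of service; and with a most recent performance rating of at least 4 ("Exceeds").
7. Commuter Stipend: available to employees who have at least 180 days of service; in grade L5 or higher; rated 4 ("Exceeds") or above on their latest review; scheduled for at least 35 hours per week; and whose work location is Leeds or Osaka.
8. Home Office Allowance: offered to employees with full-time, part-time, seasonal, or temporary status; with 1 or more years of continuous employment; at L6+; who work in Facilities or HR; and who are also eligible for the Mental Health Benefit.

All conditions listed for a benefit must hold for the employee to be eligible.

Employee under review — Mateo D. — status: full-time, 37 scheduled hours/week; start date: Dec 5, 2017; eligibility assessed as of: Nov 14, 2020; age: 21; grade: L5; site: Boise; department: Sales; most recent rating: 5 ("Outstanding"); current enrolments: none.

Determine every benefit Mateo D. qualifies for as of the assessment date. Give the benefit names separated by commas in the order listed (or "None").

AD&D Coverage, Phone Allowance

Service from Dec 5, 2017 to Nov 14, 2020: 1075 days.
Education Assistance — status full-time ✗ (requires seasonal) → not eligible.
Volunteer Time Off — service 1075 days ≥ 90 days ✓; grade L5 ≥ L4 ✓; site Boise ✗ (not Hamburg) → not eligible.
Mental Health Benefit — service 1075 days ≥ 120 days ✓; grade L5 ≥ L3 ✓; age 21 < 25 ✗ → not eligible.
Relocation Assistance — service 1075 days ≥ 180 days ✓; rating 5 ≥ 3 ✓; site Boise ✓; 37 hrs/wk ≥ 25 ✓; dept Sales ✗ → not eligible.
AD&D Coverage — status full-time ✓; service 1075 days ≥ 6 weeks (≈42 days) ✓; grade L5 ≥ L4 ✓; 37 hrs/wk ≥ 30 ✓ → eligible.
Phone Allowance — status full-time ✓; service 1075 days ≥ 18 months (≈540 days) ✓; rating 5 ≥ 4 ✓ → eligible.
Commuter Stipend — service 1075 days ≥ 180 days ✓; grade L5 ≥ L5 ✓; rating 5 ≥ 4 ✓; 37 hrs/wk ≥ 35 ✓; site Boise ✗ (not Leeds or Osaka) → not eligible.
Home Office Allowance — status full-time ✓; service 1075 days ≥ 1 year (≈365 days) ✓; grade L5 < L6 ✗ → not eligible.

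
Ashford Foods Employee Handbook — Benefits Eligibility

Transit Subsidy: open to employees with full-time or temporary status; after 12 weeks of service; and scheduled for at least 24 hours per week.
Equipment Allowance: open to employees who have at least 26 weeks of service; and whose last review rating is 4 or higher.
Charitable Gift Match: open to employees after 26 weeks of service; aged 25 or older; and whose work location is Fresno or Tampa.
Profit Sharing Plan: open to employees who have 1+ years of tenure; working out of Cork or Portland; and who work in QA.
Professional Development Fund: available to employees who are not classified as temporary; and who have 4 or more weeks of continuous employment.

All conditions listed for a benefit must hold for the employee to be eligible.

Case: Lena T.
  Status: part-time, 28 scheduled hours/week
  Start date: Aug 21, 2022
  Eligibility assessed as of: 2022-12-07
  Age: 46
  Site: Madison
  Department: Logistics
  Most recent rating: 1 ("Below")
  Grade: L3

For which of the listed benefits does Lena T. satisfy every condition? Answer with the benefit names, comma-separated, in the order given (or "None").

Service from Aug 21, 2022 to 2022-12-07: 108 days.
Transit Subsidy — status part-time ✗ (requires full-time or temporary) → not eligible.
Equipment Allowance — service 108 days < 26 weeks (≈182 days) ✗ → not eligible.
Charitable Gift Match — service 108 days < 26 weeks (≈182 days) ✗ → not eligible.
Profit Sharing Plan — service 108 days < 1 year (≈365 days) ✗ → not eligible.
Professional Development Fund — status part-time ✓ (not excluded); service 108 days ≥ 4 weeks (≈28 days) ✓ → eligible.

Professional Development Fund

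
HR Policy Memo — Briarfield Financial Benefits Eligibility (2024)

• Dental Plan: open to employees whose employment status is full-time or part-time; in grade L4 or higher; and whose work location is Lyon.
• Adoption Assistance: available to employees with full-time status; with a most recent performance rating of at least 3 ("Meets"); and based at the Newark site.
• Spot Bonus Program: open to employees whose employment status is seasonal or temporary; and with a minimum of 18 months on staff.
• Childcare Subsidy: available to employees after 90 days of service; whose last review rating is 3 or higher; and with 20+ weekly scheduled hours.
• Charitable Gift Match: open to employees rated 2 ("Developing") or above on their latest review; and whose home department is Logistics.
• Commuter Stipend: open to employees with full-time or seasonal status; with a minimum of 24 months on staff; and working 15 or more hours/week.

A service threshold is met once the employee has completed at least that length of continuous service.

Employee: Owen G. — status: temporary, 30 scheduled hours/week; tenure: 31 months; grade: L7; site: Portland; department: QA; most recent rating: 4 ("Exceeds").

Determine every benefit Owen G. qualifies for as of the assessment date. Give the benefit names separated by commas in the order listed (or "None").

Dental Plan — status temporary ✗ (requires full-time or part-time) → not eligible.
Adoption Assistance — status temporary ✗ (requires full-time) → not eligible.
Spot Bonus Program — status temporary ✓; service 31 months ≥ 18 months ✓ → eligible.
Childcare Subsidy — service 31 months ≥ 90 days ✓; rating 4 ≥ 3 ✓; 30 hrs/wk ≥ 20 ✓ → eligible.
Charitable Gift Match — rating 4 ≥ 2 ✓; dept QA ✗ → not eligible.
Commuter Stipend — status temporary ✗ (requires full-time or seasonal) → not eligible.

Spot Bonus Program, Childcare Subsidy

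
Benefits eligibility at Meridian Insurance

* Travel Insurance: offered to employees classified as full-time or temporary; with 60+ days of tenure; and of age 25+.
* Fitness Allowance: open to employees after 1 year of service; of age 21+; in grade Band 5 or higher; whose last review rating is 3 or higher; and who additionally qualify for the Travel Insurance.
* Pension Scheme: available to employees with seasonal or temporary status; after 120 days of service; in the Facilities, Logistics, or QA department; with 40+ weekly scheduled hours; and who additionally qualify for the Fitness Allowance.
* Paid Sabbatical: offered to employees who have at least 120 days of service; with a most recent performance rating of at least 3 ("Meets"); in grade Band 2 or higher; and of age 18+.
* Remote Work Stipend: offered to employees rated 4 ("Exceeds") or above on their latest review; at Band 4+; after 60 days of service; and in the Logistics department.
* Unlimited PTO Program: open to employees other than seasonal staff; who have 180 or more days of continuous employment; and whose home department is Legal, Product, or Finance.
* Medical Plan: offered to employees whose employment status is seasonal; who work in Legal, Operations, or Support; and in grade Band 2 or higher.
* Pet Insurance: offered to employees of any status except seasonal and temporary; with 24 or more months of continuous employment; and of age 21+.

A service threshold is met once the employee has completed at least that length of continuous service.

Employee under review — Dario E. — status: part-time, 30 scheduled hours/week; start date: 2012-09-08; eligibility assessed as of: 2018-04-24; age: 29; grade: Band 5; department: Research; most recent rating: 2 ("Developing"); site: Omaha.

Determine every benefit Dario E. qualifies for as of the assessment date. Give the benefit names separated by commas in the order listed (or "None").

Pet Insurance

Service from 2012-09-08 to 2018-04-24: 2054 days.
Travel Insurance — status part-time ✗ (requires full-time or temporary) → not eligible.
Fitness Allowance — service 2054 days ≥ 1 year (≈365 days) ✓; age 29 ≥ 21 ✓; grade Band 5 ≥ Band 5 ✓; rating 2 < 3 ✗ → not eligible.
Pension Scheme — status part-time ✗ (requires seasonal or temporary) → not eligible.
Paid Sabbatical — service 2054 days ≥ 120 days ✓; rating 2 < 3 ✗ → not eligible.
Remote Work Stipend — rating 2 < 4 ✗ → not eligible.
Unlimited PTO Program — status part-time ✓ (not excluded); service 2054 days ≥ 180 days ✓; dept Research ✗ → not eligible.
Medical Plan — status part-time ✗ (requires seasonal) → not eligible.
Pet Insurance — status part-time ✓ (not excluded); service 2054 days ≥ 24 months (≈720 days) ✓; age 29 ≥ 21 ✓ → eligible.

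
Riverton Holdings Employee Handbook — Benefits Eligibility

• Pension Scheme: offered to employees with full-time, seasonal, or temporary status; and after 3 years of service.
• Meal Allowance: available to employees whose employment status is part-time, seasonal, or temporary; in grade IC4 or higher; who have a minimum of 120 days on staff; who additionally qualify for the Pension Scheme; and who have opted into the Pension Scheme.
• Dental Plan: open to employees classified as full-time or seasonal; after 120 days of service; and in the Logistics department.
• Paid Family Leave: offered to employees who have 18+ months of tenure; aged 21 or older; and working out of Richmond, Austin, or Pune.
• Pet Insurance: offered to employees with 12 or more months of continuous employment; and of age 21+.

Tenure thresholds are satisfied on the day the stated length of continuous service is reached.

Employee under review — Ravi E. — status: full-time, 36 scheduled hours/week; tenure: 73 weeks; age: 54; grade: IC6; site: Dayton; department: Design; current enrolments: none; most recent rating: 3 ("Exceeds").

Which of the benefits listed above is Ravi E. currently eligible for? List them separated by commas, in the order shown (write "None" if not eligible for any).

Pet Insurance

Pension Scheme — status full-time ✓; service 73 weeks < 3 years (≈1095 days) ✗ → not eligible.
Meal Allowance — status full-time ✗ (requires part-time, seasonal, or temporary) → not eligible.
Dental Plan — status full-time ✓; service 73 weeks ≥ 120 days ✓; dept Design ✗ → not eligible.
Paid Family Leave — service 73 weeks < 18 months (≈540 days) ✗ → not eligible.
Pet Insurance — service 73 weeks ≥ 12 months (≈360 days) ✓; age 54 ≥ 21 ✓ → eligible.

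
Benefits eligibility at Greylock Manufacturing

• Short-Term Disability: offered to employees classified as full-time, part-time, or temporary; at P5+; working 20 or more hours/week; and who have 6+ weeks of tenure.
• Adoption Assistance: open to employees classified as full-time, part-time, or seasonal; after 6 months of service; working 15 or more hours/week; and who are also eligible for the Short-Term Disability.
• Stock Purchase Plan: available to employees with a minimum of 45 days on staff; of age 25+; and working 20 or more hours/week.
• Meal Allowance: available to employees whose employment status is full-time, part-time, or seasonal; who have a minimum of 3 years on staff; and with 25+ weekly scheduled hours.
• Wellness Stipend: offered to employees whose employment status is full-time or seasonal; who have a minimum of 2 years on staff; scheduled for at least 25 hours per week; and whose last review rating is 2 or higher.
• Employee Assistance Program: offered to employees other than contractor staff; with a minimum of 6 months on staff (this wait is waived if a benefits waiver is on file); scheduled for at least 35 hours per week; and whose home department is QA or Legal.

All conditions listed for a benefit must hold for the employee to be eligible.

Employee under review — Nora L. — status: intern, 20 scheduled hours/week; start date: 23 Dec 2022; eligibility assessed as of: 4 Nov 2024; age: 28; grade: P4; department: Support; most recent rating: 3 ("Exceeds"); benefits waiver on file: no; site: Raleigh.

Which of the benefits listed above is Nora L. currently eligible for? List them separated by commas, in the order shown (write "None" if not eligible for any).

Stock Purchase Plan

Service from 23 Dec 2022 to 4 Nov 2024: 682 days.
Short-Term Disability — status intern ✗ (requires full-time, part-time, or temporary) → not eligible.
Adoption Assistance — status intern ✗ (requires full-time, part-time, or seasonal) → not eligible.
Stock Purchase Plan — service 682 days ≥ 45 days ✓; age 28 ≥ 25 ✓; 20 hrs/wk ≥ 20 ✓ → eligible.
Meal Allowance — status intern ✗ (requires full-time, part-time, or seasonal) → not eligible.
Wellness Stipend — status intern ✗ (requires full-time or seasonal) → not eligible.
Employee Assistance Program — status intern ✓ (not excluded); no waiver, service 682 days ≥ 6 months (≈180 days) ✓; 20 hrs/wk < 35 ✗ → not eligible.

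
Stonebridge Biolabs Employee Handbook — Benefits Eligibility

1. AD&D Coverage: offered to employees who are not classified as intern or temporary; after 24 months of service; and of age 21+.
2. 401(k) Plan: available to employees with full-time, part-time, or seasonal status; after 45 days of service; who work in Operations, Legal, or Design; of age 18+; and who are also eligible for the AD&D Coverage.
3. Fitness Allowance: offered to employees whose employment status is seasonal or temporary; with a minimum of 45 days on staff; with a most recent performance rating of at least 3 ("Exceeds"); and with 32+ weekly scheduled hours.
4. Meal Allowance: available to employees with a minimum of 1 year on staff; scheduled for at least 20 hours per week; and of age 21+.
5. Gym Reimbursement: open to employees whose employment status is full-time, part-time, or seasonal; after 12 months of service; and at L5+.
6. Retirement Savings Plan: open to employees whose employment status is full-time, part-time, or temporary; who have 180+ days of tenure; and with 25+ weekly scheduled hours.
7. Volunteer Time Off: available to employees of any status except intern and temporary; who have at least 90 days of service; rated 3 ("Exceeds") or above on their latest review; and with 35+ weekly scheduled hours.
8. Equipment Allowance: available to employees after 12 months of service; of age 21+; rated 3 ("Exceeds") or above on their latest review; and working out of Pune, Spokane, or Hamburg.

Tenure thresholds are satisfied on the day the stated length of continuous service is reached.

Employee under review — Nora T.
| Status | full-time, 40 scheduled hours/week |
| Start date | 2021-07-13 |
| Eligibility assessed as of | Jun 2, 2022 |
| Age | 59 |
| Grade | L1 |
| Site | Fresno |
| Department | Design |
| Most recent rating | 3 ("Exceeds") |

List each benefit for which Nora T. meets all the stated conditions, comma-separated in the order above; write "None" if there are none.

Retirement Savings Plan, Volunteer Time Off

Service from 2021-07-13 to Jun 2, 2022: 324 days.
AD&D Coverage — status full-time ✓ (not excluded); service 324 days < 24 months (≈720 days) ✗ → not eligible.
401(k) Plan — status full-time ✓; service 324 days ≥ 45 days ✓; dept Design ✓; age 59 ≥ 18 ✓; not eligible for AD&D Coverage ✗ → not eligible.
Fitness Allowance — status full-time ✗ (requires seasonal or temporary) → not eligible.
Meal Allowance — service 324 days < 1 year (≈365 days) ✗ → not eligible.
Gym Reimbursement — status full-time ✓; service 324 days < 12 months (≈360 days) ✗ → not eligible.
Retirement Savings Plan — status full-time ✓; service 324 days ≥ 180 days ✓; 40 hrs/wk ≥ 25 ✓ → eligible.
Volunteer Time Off — status full-time ✓ (not excluded); service 324 days ≥ 90 days ✓; rating 3 ≥ 3 ✓; 40 hrs/wk ≥ 35 ✓ → eligible.
Equipment Allowance — service 324 days < 12 months (≈360 days) ✗ → not eligible.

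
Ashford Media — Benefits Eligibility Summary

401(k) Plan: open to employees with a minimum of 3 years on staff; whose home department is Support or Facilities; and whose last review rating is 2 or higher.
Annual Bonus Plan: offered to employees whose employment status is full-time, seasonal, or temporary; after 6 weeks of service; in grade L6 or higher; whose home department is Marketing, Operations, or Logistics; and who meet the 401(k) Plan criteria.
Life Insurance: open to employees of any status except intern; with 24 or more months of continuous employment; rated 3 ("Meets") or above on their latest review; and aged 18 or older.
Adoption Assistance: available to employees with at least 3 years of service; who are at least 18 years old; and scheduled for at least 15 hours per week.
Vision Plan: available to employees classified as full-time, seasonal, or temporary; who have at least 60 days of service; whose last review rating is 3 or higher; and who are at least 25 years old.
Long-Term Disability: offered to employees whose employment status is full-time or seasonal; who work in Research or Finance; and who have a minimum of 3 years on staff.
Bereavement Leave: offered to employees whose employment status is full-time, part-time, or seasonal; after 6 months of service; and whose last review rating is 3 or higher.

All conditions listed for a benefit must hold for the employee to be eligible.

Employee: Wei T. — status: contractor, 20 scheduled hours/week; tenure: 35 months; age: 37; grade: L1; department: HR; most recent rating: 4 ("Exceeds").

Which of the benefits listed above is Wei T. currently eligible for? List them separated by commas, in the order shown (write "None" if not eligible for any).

401(k) Plan — service 35 months < 3 years (≈1095 days) ✗ → not eligible.
Annual Bonus Plan — status contractor ✗ (requires full-time, seasonal, or temporary) → not eligible.
Life Insurance — status contractor ✓ (not excluded); service 35 months ≥ 24 months ✓; rating 4 ≥ 3 ✓; age 37 ≥ 18 ✓ → eligible.
Adoption Assistance — service 35 months < 3 years (≈1095 days) ✗ → not eligible.
Vision Plan — status contractor ✗ (requires full-time, seasonal, or temporary) → not eligible.
Long-Term Disability — status contractor ✗ (requires full-time or seasonal) → not eligible.
Bereavement Leave — status contractor ✗ (requires full-time, part-time, or seasonal) → not eligible.

Life Insurance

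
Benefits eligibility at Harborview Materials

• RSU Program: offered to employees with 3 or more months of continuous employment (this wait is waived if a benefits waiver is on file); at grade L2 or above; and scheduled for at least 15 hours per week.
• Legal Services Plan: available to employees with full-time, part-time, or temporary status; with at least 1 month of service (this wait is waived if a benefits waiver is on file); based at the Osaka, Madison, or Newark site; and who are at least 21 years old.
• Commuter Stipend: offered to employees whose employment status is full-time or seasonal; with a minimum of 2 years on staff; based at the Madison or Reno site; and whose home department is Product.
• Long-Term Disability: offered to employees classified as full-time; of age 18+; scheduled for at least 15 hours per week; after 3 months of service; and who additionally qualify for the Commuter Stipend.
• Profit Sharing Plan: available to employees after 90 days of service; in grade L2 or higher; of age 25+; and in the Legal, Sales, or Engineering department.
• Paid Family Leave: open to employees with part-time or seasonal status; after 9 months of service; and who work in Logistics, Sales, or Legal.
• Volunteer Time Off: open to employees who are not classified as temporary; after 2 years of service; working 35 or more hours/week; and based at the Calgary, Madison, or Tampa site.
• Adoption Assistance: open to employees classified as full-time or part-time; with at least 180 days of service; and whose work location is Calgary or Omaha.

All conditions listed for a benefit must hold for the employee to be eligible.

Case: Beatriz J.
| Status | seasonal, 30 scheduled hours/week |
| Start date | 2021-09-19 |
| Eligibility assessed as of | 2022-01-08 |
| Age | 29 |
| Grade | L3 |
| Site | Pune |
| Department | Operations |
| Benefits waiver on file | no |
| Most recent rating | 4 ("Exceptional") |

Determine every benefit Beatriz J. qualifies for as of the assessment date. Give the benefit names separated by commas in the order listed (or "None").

RSU Program

Service from 2021-09-19 to 2022-01-08: 111 days.
RSU Program — no waiver, service 111 days ≥ 3 months (≈90 days) ✓; grade L3 ≥ L2 ✓; 30 hrs/wk ≥ 15 ✓ → eligible.
Legal Services Plan — status seasonal ✗ (requires full-time, part-time, or temporary) → not eligible.
Commuter Stipend — status seasonal ✓; service 111 days < 2 years (≈730 days) ✗ → not eligible.
Long-Term Disability — status seasonal ✗ (requires full-time) → not eligible.
Profit Sharing Plan — service 111 days ≥ 90 days ✓; grade L3 ≥ L2 ✓; age 29 ≥ 25 ✓; dept Operations ✗ → not eligible.
Paid Family Leave — status seasonal ✓; service 111 days < 9 months (≈270 days) ✗ → not eligible.
Volunteer Time Off — status seasonal ✓ (not excluded); service 111 days < 2 years (≈730 days) ✗ → not eligible.
Adoption Assistance — status seasonal ✗ (requires full-time or part-time) → not eligible.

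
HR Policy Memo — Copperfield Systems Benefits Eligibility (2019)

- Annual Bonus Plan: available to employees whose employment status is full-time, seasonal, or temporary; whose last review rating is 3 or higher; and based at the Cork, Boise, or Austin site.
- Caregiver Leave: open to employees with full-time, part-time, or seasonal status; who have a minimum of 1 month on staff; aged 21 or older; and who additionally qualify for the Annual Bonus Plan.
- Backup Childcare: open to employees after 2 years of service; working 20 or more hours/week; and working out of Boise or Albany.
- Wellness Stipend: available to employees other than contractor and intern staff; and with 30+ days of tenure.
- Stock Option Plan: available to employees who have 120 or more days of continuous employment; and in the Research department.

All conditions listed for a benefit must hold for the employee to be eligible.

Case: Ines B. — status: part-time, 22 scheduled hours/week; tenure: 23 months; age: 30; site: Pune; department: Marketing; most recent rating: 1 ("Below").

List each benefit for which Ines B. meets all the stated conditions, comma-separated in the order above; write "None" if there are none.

Annual Bonus Plan — status part-time ✗ (requires full-time, seasonal, or temporary) → not eligible.
Caregiver Leave — status part-time ✓; service 23 months ≥ 1 month ✓; age 30 ≥ 21 ✓; not eligible for Annual Bonus Plan ✗ → not eligible.
Backup Childcare — service 23 months < 2 years (≈730 days) ✗ → not eligible.
Wellness Stipend — status part-time ✓ (not excluded); service 23 months ≥ 30 days ✓ → eligible.
Stock Option Plan — service 23 months ≥ 120 days ✓; dept Marketing ✗ → not eligible.

Wellness Stipend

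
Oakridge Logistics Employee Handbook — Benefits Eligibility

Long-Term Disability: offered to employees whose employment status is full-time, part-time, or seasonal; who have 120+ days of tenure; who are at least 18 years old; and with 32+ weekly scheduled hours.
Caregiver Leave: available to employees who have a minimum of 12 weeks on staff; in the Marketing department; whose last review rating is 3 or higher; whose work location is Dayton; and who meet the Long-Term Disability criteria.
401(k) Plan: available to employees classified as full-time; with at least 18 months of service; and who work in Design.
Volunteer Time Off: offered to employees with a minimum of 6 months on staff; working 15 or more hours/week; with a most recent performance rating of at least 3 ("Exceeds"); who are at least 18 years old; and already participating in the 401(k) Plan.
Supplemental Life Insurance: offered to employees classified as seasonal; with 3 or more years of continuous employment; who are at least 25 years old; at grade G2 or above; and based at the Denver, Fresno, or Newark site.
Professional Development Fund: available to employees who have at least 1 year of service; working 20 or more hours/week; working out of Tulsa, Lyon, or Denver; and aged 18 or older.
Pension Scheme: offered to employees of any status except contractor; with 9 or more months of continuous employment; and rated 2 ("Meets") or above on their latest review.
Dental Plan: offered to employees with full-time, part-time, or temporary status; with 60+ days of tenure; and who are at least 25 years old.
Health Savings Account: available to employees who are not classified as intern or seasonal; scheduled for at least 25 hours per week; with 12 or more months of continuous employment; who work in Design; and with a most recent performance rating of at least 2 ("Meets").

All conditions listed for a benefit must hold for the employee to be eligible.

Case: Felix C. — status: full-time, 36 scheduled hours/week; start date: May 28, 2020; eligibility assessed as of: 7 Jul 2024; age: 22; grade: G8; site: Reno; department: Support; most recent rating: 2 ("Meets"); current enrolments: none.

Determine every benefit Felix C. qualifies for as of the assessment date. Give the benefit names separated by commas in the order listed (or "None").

Long-Term Disability, Pension Scheme

Service from May 28, 2020 to 7 Jul 2024: 1501 days.
Long-Term Disability — status full-time ✓; service 1501 days ≥ 120 days ✓; age 22 ≥ 18 ✓; 36 hrs/wk ≥ 32 ✓ → eligible.
Caregiver Leave — service 1501 days ≥ 12 weeks (≈84 days) ✓; dept Support ✗ → not eligible.
401(k) Plan — status full-time ✓; service 1501 days ≥ 18 months (≈540 days) ✓; dept Support ✗ → not eligible.
Volunteer Time Off — service 1501 days ≥ 6 months (≈180 days) ✓; 36 hrs/wk ≥ 15 ✓; rating 2 < 3 ✗ → not eligible.
Supplemental Life Insurance — status full-time ✗ (requires seasonal) → not eligible.
Professional Development Fund — service 1501 days ≥ 1 year (≈365 days) ✓; 36 hrs/wk ≥ 20 ✓; site Reno ✗ (not Tulsa, Lyon, or Denver) → not eligible.
Pension Scheme — status full-time ✓ (not excluded); service 1501 days ≥ 9 months (≈270 days) ✓; rating 2 ≥ 2 ✓ → eligible.
Dental Plan — status full-time ✓; service 1501 days ≥ 60 days ✓; age 22 < 25 ✗ → not eligible.
Health Savings Account — status full-time ✓ (not excluded); 36 hrs/wk ≥ 25 ✓; service 1501 days ≥ 12 months (≈360 days) ✓; dept Support ✗ → not eligible.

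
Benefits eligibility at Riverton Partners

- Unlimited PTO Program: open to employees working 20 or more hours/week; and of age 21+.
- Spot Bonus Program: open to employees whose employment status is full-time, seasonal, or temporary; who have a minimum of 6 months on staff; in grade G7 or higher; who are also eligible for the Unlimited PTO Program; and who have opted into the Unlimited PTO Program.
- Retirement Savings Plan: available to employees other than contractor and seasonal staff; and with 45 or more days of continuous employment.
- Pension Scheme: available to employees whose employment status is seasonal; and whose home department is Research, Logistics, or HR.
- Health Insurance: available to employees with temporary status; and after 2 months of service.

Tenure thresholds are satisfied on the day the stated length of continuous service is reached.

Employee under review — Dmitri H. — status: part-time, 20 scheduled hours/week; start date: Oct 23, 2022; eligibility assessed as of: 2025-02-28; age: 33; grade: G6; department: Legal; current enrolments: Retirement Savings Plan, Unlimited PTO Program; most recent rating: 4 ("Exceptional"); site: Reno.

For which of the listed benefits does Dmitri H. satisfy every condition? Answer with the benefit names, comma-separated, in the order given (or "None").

Service from Oct 23, 2022 to 2025-02-28: 859 days.
Unlimited PTO Program — 20 hrs/wk ≥ 20 ✓; age 33 ≥ 21 ✓ → eligible.
Spot Bonus Program — status part-time ✗ (requires full-time, seasonal, or temporary) → not eligible.
Retirement Savings Plan — status part-time ✓ (not excluded); service 859 days ≥ 45 days ✓ → eligible.
Pension Scheme — status part-time ✗ (requires seasonal) → not eligible.
Health Insurance — status part-time ✗ (requires temporary) → not eligible.

Unlimited PTO Program, Retirement Savings Plan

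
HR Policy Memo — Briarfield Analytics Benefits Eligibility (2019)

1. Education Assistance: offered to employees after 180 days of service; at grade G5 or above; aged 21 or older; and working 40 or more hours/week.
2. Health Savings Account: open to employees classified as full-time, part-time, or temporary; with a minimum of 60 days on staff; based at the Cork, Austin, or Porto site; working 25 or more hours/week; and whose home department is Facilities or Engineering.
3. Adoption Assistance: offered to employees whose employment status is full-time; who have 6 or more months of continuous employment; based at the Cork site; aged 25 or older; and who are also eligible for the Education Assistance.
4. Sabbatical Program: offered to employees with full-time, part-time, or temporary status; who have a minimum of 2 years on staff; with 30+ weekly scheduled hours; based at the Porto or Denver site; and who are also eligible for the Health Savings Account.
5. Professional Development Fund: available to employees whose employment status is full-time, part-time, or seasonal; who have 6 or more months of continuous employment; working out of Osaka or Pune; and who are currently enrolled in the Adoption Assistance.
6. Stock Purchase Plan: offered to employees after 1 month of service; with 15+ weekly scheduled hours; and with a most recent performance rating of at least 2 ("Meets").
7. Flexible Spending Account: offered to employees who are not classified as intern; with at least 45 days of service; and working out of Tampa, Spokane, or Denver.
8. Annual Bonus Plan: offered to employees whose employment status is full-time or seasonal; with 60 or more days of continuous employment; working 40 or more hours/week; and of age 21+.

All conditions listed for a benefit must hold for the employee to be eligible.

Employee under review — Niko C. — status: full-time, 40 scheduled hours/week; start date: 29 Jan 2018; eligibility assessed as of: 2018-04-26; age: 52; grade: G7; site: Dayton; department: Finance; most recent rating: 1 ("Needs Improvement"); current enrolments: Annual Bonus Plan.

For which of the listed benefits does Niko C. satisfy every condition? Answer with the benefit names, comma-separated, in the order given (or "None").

Annual Bonus Plan

Service from 29 Jan 2018 to 2018-04-26: 87 days.
Education Assistance — service 87 days < 180 days ✗ → not eligible.
Health Savings Account — status full-time ✓; service 87 days ≥ 60 days ✓; site Dayton ✗ (not Cork, Austin, or Porto) → not eligible.
Adoption Assistance — status full-time ✓; service 87 days < 6 months (≈180 days) ✗ → not eligible.
Sabbatical Program — status full-time ✓; service 87 days < 2 years (≈730 days) ✗ → not eligible.
Professional Development Fund — status full-time ✓; service 87 days < 6 months (≈180 days) ✗ → not eligible.
Stock Purchase Plan — service 87 days ≥ 1 month (≈30 days) ✓; 40 hrs/wk ≥ 15 ✓; rating 1 < 2 ✗ → not eligible.
Flexible Spending Account — status full-time ✓ (not excluded); service 87 days ≥ 45 days ✓; site Dayton ✗ (not Tampa, Spokane, or Denver) → not eligible.
Annual Bonus Plan — status full-time ✓; service 87 days ≥ 60 days ✓; 40 hrs/wk ≥ 40 ✓; age 52 ≥ 21 ✓ → eligible.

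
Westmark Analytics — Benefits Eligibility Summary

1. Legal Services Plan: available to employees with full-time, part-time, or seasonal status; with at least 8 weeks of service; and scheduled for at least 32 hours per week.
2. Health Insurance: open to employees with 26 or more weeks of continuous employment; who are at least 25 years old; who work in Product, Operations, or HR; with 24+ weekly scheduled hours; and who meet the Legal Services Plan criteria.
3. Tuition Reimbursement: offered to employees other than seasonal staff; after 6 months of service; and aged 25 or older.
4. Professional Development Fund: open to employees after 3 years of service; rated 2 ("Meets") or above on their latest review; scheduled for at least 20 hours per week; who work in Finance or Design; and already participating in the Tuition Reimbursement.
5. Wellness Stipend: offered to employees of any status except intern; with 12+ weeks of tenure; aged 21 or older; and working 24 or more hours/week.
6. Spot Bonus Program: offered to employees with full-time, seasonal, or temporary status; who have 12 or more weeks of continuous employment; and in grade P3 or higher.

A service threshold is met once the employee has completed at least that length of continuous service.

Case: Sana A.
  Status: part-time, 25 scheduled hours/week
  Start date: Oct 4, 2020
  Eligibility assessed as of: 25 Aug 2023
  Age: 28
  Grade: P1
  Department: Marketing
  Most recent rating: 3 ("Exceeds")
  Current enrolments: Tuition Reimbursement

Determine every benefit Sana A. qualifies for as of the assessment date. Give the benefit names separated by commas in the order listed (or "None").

Service from Oct 4, 2020 to 25 Aug 2023: 1055 days.
Legal Services Plan — status part-time ✓; service 1055 days ≥ 8 weeks (≈56 days) ✓; 25 hrs/wk < 32 ✗ → not eligible.
Health Insurance — service 1055 days ≥ 26 weeks (≈182 days) ✓; age 28 ≥ 25 ✓; dept Marketing ✗ → not eligible.
Tuition Reimbursement — status part-time ✓ (not excluded); service 1055 days ≥ 6 months (≈180 days) ✓; age 28 ≥ 25 ✓ → eligible.
Professional Development Fund — service 1055 days < 3 years (≈1095 days) ✗ → not eligible.
Wellness Stipend — status part-time ✓ (not excluded); service 1055 days ≥ 12 weeks (≈84 days) ✓; age 28 ≥ 21 ✓; 25 hrs/wk ≥ 24 ✓ → eligible.
Spot Bonus Program — status part-time ✗ (requires full-time, seasonal, or temporary) → not eligible.

Tuition Reimbursement, Wellness Stipend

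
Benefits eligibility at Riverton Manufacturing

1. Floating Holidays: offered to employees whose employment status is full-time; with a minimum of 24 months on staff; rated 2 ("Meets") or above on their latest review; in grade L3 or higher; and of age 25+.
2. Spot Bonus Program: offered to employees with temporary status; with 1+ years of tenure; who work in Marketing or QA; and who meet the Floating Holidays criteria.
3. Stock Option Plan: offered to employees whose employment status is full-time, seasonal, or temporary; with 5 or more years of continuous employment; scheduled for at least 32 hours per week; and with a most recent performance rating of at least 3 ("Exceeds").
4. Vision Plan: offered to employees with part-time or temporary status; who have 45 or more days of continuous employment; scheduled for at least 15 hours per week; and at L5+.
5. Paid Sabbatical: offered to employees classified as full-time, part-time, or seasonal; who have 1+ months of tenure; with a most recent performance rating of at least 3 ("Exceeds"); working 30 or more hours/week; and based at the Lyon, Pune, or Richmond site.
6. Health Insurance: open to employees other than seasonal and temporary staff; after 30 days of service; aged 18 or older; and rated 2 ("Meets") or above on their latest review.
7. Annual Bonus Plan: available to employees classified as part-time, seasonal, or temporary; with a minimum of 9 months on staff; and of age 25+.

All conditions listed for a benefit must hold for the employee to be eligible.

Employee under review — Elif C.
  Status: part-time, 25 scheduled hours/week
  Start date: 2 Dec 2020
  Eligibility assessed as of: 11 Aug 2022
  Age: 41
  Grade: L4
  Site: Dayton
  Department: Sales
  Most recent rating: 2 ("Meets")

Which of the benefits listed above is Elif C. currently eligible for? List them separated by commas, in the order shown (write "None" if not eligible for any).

Health Insurance, Annual Bonus Plan

Service from 2 Dec 2020 to 11 Aug 2022: 617 days.
Floating Holidays — status part-time ✗ (requires full-time) → not eligible.
Spot Bonus Program — status part-time ✗ (requires temporary) → not eligible.
Stock Option Plan — status part-time ✗ (requires full-time, seasonal, or temporary) → not eligible.
Vision Plan — status part-time ✓; service 617 days ≥ 45 days ✓; 25 hrs/wk ≥ 15 ✓; grade L4 < L5 ✗ → not eligible.
Paid Sabbatical — status part-time ✓; service 617 days ≥ 1 month (≈30 days) ✓; rating 2 < 3 ✗ → not eligible.
Health Insurance — status part-time ✓ (not excluded); service 617 days ≥ 30 days ✓; age 41 ≥ 18 ✓; rating 2 ≥ 2 ✓ → eligible.
Annual Bonus Plan — status part-time ✓; service 617 days ≥ 9 months (≈270 days) ✓; age 41 ≥ 25 ✓ → eligible.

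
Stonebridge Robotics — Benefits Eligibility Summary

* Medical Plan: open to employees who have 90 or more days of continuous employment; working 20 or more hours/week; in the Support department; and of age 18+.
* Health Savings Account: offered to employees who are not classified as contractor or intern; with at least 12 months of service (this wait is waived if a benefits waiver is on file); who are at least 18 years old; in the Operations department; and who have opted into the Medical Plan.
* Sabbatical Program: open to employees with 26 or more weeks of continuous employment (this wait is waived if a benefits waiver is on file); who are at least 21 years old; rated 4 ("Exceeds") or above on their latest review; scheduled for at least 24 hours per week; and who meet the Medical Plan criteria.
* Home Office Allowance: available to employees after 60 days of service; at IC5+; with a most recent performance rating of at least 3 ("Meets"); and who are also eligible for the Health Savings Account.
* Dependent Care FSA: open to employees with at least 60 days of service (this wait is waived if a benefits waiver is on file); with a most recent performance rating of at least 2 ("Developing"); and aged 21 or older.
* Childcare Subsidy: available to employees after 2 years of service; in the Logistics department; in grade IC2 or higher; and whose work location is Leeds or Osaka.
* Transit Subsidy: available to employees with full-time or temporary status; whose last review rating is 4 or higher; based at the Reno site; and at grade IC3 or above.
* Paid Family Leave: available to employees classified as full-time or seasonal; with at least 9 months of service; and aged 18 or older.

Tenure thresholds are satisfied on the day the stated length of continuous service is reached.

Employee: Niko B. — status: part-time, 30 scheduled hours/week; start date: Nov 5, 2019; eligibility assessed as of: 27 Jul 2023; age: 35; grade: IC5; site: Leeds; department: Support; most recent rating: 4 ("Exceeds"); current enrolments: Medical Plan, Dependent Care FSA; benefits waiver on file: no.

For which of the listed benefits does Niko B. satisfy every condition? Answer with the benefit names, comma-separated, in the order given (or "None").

Service from Nov 5, 2019 to 27 Jul 2023: 1360 days.
Medical Plan — service 1360 days ≥ 90 days ✓; 30 hrs/wk ≥ 20 ✓; dept Support ✓; age 35 ≥ 18 ✓ → eligible.
Health Savings Account — status part-time ✓ (not excluded); no waiver, service 1360 days ≥ 12 months (≈360 days) ✓; age 35 ≥ 18 ✓; dept Support ✗ → not eligible.
Sabbatical Program — no waiver, service 1360 days ≥ 26 weeks (≈182 days) ✓; age 35 ≥ 21 ✓; rating 4 ≥ 4 ✓; 30 hrs/wk ≥ 24 ✓; eligible for Medical Plan ✓ → eligible.
Home Office Allowance — service 1360 days ≥ 60 days ✓; grade IC5 ≥ IC5 ✓; rating 4 ≥ 3 ✓; not eligible for Health Savings Account ✗ → not eligible.
Dependent Care FSA — no waiver, service 1360 days ≥ 60 days ✓; rating 4 ≥ 2 ✓; age 35 ≥ 21 ✓ → eligible.
Childcare Subsidy — service 1360 days ≥ 2 years (≈730 days) ✓; dept Support ✗ → not eligible.
Transit Subsidy — status part-time ✗ (requires full-time or temporary) → not eligible.
Paid Family Leave — status part-time ✗ (requires full-time or seasonal) → not eligible.

Medical Plan, Sabbatical Program, Dependent Care FSA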